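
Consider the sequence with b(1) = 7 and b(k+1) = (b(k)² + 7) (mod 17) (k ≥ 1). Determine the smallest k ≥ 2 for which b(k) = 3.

Listing terms: b(1) = 7, b(2) = 5, b(3) = 15, b(4) = 11, b(5) = 9, b(6) = 3, b(7) = 16, b(8) = 8, b(9) = 3.
Since b(9) = b(6) = 3, the sequence is eventually periodic: after a pre-period of length 5 it cycles with period 3.
The value 3 first appears (with k ≥ 2) at b(6).

6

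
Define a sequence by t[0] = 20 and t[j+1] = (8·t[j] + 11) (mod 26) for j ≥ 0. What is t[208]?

7

t[0] = 20; t[1] = 15; t[2] = 1; t[3] = 19; t[4] = 7; t[5] = 15.
Since t[5] = t[1] = 15, the sequence is eventually periodic: after a pre-period of length 1 it cycles with period 4.
For j ≥ 1, t[j] depends only on (j - 1) mod 4. (208 - 1) mod 4 = 3, so t[208] = t[4] = 7.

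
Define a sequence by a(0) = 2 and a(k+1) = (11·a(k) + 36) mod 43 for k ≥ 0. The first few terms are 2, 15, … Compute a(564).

28

We have a(0) = 2, a(1) = 15, a(2) = 29, a(3) = 11, a(4) = 28, a(5) = 0, a(6) = 36, a(7) = 2.
Since a(7) = a(0) = 2, the sequence is periodic with period 7.
(564 - 0) mod 7 = 4, so a(564) = a(4) = 28.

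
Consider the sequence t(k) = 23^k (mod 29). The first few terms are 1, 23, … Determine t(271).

25

We have t(0) = 1; t(1) = 23; t(2) = 7; t(3) = 16; t(4) = 20; t(5) = 25; t(6) = 24; t(7) = 1.
Since t(7) = t(0) = 1, the sequence is periodic with period 7.
(271 - 0) mod 7 = 5, so t(271) = t(5) = 25.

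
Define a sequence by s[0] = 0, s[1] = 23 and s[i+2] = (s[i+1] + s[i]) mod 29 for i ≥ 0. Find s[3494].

19

Listing terms: s[0] = 0, s[1] = 23, s[2] = 23, s[3] = 17, s[4] = 11, s[5] = 28, s[6] = 10, s[7] = 9, s[8] = 19, s[9] = 28, s[10] = 18, s[11] = 17, s[12] = 6, s[13] = 23, s[14] = 0, s[15] = 23.
Since (s[14], s[15]) = (s[0], s[1]) = (0, 23) (two consecutive terms determine the rest), the sequence is periodic with period 14.
So s[3494] = s[0 + ((3494-0) mod 14)] = s[8] = 19.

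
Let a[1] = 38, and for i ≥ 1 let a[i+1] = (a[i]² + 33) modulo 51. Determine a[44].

25

a[1] = 38, a[2] = 49, a[3] = 37, a[4] = 25, a[5] = 46, a[6] = 7, a[7] = 31, a[8] = 25.
Since a[8] = a[4] = 25, the sequence is eventually periodic: after a pre-period of length 3 it cycles with period 4.
For i ≥ 4, a[i] depends only on (i - 4) mod 4. (44 - 4) mod 4 = 0, so a[44] = a[4] = 25.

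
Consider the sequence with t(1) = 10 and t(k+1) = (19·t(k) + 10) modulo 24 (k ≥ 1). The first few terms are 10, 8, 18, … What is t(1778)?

We have t(1) = 10,  t(2) = 8,  t(3) = 18,  t(4) = 16,  t(5) = 2,  t(6) = 0,  t(7) = 10.
Since t(7) = t(1) = 10, the sequence is periodic with period 6.
So t(1778) = t(1 + ((1778-1) mod 6)) = t(2) = 8.

8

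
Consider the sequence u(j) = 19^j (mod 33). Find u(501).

Listing terms: u(0) = 1, u(1) = 19, u(2) = 31, u(3) = 28, u(4) = 4, u(5) = 10, u(6) = 25, u(7) = 13, u(8) = 16, u(9) = 7, u(10) = 1.
Since u(10) = u(0) = 1, the sequence is periodic with period 10.
(501 - 0) mod 10 = 1, so u(501) = u(1) = 19.

19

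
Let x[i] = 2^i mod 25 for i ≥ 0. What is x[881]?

x[0] = 1,  x[1] = 2,  x[2] = 4,  x[3] = 8,  x[4] = 16,  x[5] = 7,  x[6] = 14,  x[7] = 3,  x[8] = 6,  x[9] = 12,  x[10] = 24,  x[11] = 23,  x[12] = 21,  x[13] = 17,  x[14] = 9,  x[15] = 18,  x[16] = 11,  x[17] = 22,  x[18] = 19,  x[19] = 13,  x[20] = 1.
Since x[20] = x[0] = 1, the sequence is periodic with period 20.
(881 - 0) mod 20 = 1, so x[881] = x[1] = 2.

2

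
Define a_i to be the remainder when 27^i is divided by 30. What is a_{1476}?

21

a_1 = 27; a_2 = 9; a_3 = 3; a_4 = 21; a_5 = 27.
Since a_5 = a_1 = 27, the sequence is periodic with period 4.
(1476 - 1) mod 4 = 3, so a_{1476} = a_4 = 21.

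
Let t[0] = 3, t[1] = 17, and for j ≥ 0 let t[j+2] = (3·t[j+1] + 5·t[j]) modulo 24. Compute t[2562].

t[0] = 3, t[1] = 17, t[2] = 18, t[3] = 19, t[4] = 3, t[5] = 8, t[6] = 15, t[7] = 13, t[8] = 18, t[9] = 23, t[10] = 15, t[11] = 16, t[12] = 3, t[13] = 17.
The sequence repeats with period 12.
So t[2562] = t[0 + ((2562-0) mod 12)] = t[6] = 15.

15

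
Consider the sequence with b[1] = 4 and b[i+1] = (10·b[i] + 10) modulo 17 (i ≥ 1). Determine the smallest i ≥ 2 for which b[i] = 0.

3

We have b[1] = 4, b[2] = 16, b[3] = 0, b[4] = 10, b[5] = 8, b[6] = 5, b[7] = 9, b[8] = 15, b[9] = 7, b[10] = 12, b[11] = 11, b[12] = 1, b[13] = 3, b[14] = 6, b[15] = 2, b[16] = 13, b[17] = 4.
Since b[17] = b[1] = 4, the sequence is periodic with period 16.
The value 0 first appears (with i ≥ 2) at b[3].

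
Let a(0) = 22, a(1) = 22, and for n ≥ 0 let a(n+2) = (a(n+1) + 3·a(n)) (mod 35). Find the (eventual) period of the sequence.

a(0) = 22,  a(1) = 22,  a(2) = 18,  a(3) = 14,  a(4) = 33,  a(5) = 5,  a(6) = 34,  a(7) = 14,  a(8) = 11,  a(9) = 18,  a(10) = 16,  a(11) = 0,  a(12) = 13,  a(13) = 13,  a(14) = 17,  a(15) = 21,  a(16) = 2,  a(17) = 30,  a(18) = 1,  a(19) = 21,  a(20) = 24,  a(21) = 17,  a(22) = 19,  a(23) = 0,  a(24) = 22,  a(25) = 22.
Since (a(24), a(25)) = (a(0), a(1)) = (22, 22) (two consecutive terms determine the rest), the sequence is periodic with period 24.

24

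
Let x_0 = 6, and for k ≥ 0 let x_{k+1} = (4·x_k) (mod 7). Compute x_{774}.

x_0 = 6, x_1 = 3, x_2 = 5, x_3 = 6.
The sequence repeats with period 3.
So x_{774} = x_{0 + ((774-0) mod 3)} = x_0 = 6.

6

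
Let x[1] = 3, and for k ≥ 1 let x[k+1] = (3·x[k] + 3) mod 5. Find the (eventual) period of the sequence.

x[1] = 3, x[2] = 2, x[3] = 4, x[4] = 0, x[5] = 3.
The sequence repeats with period 4.

4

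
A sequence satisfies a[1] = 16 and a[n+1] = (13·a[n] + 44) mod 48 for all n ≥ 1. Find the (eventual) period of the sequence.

12

We have a[1] = 16,  a[2] = 12,  a[3] = 8,  a[4] = 4,  a[5] = 0,  a[6] = 44,  a[7] = 40,  a[8] = 36,  a[9] = 32,  a[10] = 28,  a[11] = 24,  a[12] = 20,  a[13] = 16.
Since a[13] = a[1] = 16, the sequence is periodic with period 12.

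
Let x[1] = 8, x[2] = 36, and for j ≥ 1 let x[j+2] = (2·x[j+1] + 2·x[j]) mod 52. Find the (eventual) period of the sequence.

We have x[1] = 8; x[2] = 36; x[3] = 36; x[4] = 40; x[5] = 48; x[6] = 20; x[7] = 32; x[8] = 0; x[9] = 12; x[10] = 24; x[11] = 20; x[12] = 36; x[13] = 8; x[14] = 36.
Since (x[13], x[14]) = (x[1], x[2]) = (8, 36) (two consecutive terms determine the rest), the sequence is periodic with period 12.

12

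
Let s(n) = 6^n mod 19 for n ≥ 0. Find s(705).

7

Computing terms: s(0) = 1,  s(1) = 6,  s(2) = 17,  s(3) = 7,  s(4) = 4,  s(5) = 5,  s(6) = 11,  s(7) = 9,  s(8) = 16,  s(9) = 1.
Since s(9) = s(0) = 1, the sequence is periodic with period 9.
So s(705) = s(0 + ((705-0) mod 9)) = s(3) = 7.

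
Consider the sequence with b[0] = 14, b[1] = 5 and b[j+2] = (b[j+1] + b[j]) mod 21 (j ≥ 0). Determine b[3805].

10

Computing terms: b[0] = 14, b[1] = 5, b[2] = 19, b[3] = 3, b[4] = 1, b[5] = 4, b[6] = 5, b[7] = 9, b[8] = 14, b[9] = 2, b[10] = 16, b[11] = 18, b[12] = 13, b[13] = 10, b[14] = 2, b[15] = 12, b[16] = 14, b[17] = 5.
The sequence repeats with period 16.
(3805 - 0) mod 16 = 13, so b[3805] = b[13] = 10.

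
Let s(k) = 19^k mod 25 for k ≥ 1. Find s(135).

s(1) = 19, s(2) = 11, s(3) = 9, s(4) = 21, s(5) = 24, s(6) = 6, s(7) = 14, s(8) = 16, s(9) = 4, s(10) = 1, s(11) = 19.
Since s(11) = s(1) = 19, the sequence is periodic with period 10.
So s(135) = s(1 + ((135-1) mod 10)) = s(5) = 24.

24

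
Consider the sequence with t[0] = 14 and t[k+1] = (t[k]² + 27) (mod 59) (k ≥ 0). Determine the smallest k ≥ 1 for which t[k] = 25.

Listing terms: t[0] = 14; t[1] = 46; t[2] = 19; t[3] = 34; t[4] = 3; t[5] = 36; t[6] = 25; t[7] = 3.
Since t[7] = t[4] = 3, the sequence is eventually periodic: after a pre-period of length 4 it cycles with period 3.
The value 25 first appears (with k ≥ 1) at t[6].

6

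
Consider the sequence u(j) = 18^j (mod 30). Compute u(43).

We have u(0) = 1, u(1) = 18, u(2) = 24, u(3) = 12, u(4) = 6, u(5) = 18.
Since u(5) = u(1) = 18, the sequence is eventually periodic: after a pre-period of length 1 it cycles with period 4.
For j ≥ 1, u(j) depends only on (j - 1) mod 4. (43 - 1) mod 4 = 2, so u(43) = u(3) = 12.

12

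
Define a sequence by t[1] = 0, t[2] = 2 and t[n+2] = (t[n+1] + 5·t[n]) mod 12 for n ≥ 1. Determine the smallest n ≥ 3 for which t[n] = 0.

4

Computing terms: t[1] = 0; t[2] = 2; t[3] = 2; t[4] = 0; t[5] = 10; t[6] = 10; t[7] = 0; t[8] = 2.
The sequence repeats with period 6.
The value 0 first appears (with n ≥ 3) at t[4].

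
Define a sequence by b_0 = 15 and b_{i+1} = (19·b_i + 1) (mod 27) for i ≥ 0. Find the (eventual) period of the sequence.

27

Listing terms: b_0 = 15, b_1 = 16, b_2 = 8, b_3 = 18, b_4 = 19, b_5 = 11, b_6 = 21, b_7 = 22, b_8 = 14, b_9 = 24, b_{10} = 25, b_{11} = 17, b_{12} = 0, b_{13} = 1, b_{14} = 20, b_{15} = 3, b_{16} = 4, b_{17} = 23, b_{18} = 6, b_{19} = 7, b_{20} = 26, b_{21} = 9, b_{22} = 10, b_{23} = 2, b_{24} = 12, b_{25} = 13, b_{26} = 5, b_{27} = 15.
The sequence repeats with period 27.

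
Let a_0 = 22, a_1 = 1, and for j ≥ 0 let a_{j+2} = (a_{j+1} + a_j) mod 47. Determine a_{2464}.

We have a_0 = 22; a_1 = 1; a_2 = 23; a_3 = 24; a_4 = 0; a_5 = 24; a_6 = 24; a_7 = 1; a_8 = 25; a_9 = 26; a_{10} = 4; a_{11} = 30; a_{12} = 34; a_{13} = 17; a_{14} = 4; a_{15} = 21; a_{16} = 25; a_{17} = 46; a_{18} = 24; a_{19} = 23; a_{20} = 0; a_{21} = 23; a_{22} = 23; a_{23} = 46; a_{24} = 22; a_{25} = 21; a_{26} = 43; a_{27} = 17; a_{28} = 13; a_{29} = 30; a_{30} = 43; a_{31} = 26; a_{32} = 22; a_{33} = 1.
Since (a_{32}, a_{33}) = (a_0, a_1) = (22, 1) (two consecutive terms determine the rest), the sequence is periodic with period 32.
(2464 - 0) mod 32 = 0, so a_{2464} = a_0 = 22.

22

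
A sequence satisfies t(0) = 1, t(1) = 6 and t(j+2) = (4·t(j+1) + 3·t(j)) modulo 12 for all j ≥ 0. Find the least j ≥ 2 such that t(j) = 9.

t(0) = 1, t(1) = 6, t(2) = 3, t(3) = 6, t(4) = 9, t(5) = 6, t(6) = 3.
Since (t(5), t(6)) = (t(1), t(2)) = (6, 3) (two consecutive terms determine the rest), the sequence is eventually periodic: after a pre-period of length 1 it cycles with period 4.
The value 9 first appears (with j ≥ 2) at t(4).

4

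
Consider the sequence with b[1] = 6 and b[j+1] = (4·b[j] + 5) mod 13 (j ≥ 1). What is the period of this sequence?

6

We have b[1] = 6,  b[2] = 3,  b[3] = 4,  b[4] = 8,  b[5] = 11,  b[6] = 10,  b[7] = 6.
Since b[7] = b[1] = 6, the sequence is periodic with period 6.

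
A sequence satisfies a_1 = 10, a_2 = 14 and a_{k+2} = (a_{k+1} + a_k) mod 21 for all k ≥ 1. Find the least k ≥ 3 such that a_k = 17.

Computing terms: a_1 = 10; a_2 = 14; a_3 = 3; a_4 = 17; a_5 = 20; a_6 = 16; a_7 = 15; a_8 = 10; a_9 = 4; a_{10} = 14; a_{11} = 18; a_{12} = 11; a_{13} = 8; a_{14} = 19; a_{15} = 6; a_{16} = 4; a_{17} = 10; a_{18} = 14.
The sequence repeats with period 16.
The value 17 first appears (with k ≥ 3) at a_4.

4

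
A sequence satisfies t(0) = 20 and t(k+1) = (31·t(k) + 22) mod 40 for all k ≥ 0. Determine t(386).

Listing terms: t(0) = 20; t(1) = 2; t(2) = 4; t(3) = 26; t(4) = 28; t(5) = 10; t(6) = 12; t(7) = 34; t(8) = 36; t(9) = 18; t(10) = 20.
The sequence repeats with period 10.
(386 - 0) mod 10 = 6, so t(386) = t(6) = 12.

12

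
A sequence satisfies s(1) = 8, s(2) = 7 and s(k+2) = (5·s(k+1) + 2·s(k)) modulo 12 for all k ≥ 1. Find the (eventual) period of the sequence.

Computing terms: s(1) = 8; s(2) = 7; s(3) = 3; s(4) = 5; s(5) = 7; s(6) = 9; s(7) = 11; s(8) = 1; s(9) = 3; s(10) = 5.
Since (s(9), s(10)) = (s(3), s(4)) = (3, 5) (two consecutive terms determine the rest), the sequence is eventually periodic: after a pre-period of length 2 it cycles with period 6.

6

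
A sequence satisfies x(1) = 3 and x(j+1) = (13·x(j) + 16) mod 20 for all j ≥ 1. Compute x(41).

3

Listing terms: x(1) = 3,  x(2) = 15,  x(3) = 11,  x(4) = 19,  x(5) = 3.
Since x(5) = x(1) = 3, the sequence is periodic with period 4.
(41 - 1) mod 4 = 0, so x(41) = x(1) = 3.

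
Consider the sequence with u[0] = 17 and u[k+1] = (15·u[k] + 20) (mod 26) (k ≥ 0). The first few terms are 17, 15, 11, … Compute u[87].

3

Computing terms: u[0] = 17,  u[1] = 15,  u[2] = 11,  u[3] = 3,  u[4] = 13,  u[5] = 7,  u[6] = 21,  u[7] = 23,  u[8] = 1,  u[9] = 9,  u[10] = 25,  u[11] = 5,  u[12] = 17.
Since u[12] = u[0] = 17, the sequence is periodic with period 12.
(87 - 0) mod 12 = 3, so u[87] = u[3] = 3.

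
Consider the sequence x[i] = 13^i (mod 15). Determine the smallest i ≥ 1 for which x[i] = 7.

3

Listing terms: x[0] = 1,  x[1] = 13,  x[2] = 4,  x[3] = 7,  x[4] = 1.
The sequence repeats with period 4.
The value 7 first appears (with i ≥ 1) at x[3].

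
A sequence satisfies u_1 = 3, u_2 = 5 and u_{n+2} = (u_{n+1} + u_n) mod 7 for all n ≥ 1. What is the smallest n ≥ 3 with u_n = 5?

8

We have u_1 = 3,  u_2 = 5,  u_3 = 1,  u_4 = 6,  u_5 = 0,  u_6 = 6,  u_7 = 6,  u_8 = 5,  u_9 = 4,  u_{10} = 2,  u_{11} = 6,  u_{12} = 1,  u_{13} = 0,  u_{14} = 1,  u_{15} = 1,  u_{16} = 2,  u_{17} = 3,  u_{18} = 5.
The sequence repeats with period 16.
The value 5 first appears (with n ≥ 3) at u_8.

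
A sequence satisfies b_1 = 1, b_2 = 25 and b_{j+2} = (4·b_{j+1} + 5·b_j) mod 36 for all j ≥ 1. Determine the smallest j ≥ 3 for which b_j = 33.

We have b_1 = 1; b_2 = 25; b_3 = 33; b_4 = 5; b_5 = 5; b_6 = 9; b_7 = 25; b_8 = 1; b_9 = 21; b_{10} = 17; b_{11} = 29; b_{12} = 21; b_{13} = 13; b_{14} = 13; b_{15} = 9; b_{16} = 29; b_{17} = 17; b_{18} = 33; b_{19} = 1; b_{20} = 25.
Since (b_{19}, b_{20}) = (b_1, b_2) = (1, 25) (two consecutive terms determine the rest), the sequence is periodic with period 18.
The value 33 first appears (with j ≥ 3) at b_3.

3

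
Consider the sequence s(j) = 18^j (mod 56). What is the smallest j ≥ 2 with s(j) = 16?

5

Computing terms: s(1) = 18; s(2) = 44; s(3) = 8; s(4) = 32; s(5) = 16; s(6) = 8.
Since s(6) = s(3) = 8, the sequence is eventually periodic: after a pre-period of length 2 it cycles with period 3.
The value 16 first appears (with j ≥ 2) at s(5).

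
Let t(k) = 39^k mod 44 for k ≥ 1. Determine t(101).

Listing terms: t(1) = 39, t(2) = 25, t(3) = 7, t(4) = 9, t(5) = 43, t(6) = 5, t(7) = 19, t(8) = 37, t(9) = 35, t(10) = 1, t(11) = 39.
Since t(11) = t(1) = 39, the sequence is periodic with period 10.
So t(101) = t(1 + ((101-1) mod 10)) = t(1) = 39.

39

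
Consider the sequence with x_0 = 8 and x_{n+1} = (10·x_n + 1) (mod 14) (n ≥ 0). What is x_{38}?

13

Listing terms: x_0 = 8, x_1 = 11, x_2 = 13, x_3 = 5, x_4 = 9, x_5 = 7, x_6 = 1, x_7 = 11.
Since x_7 = x_1 = 11, the sequence is eventually periodic: after a pre-period of length 1 it cycles with period 6.
For n ≥ 1, x_n depends only on (n - 1) mod 6. (38 - 1) mod 6 = 1, so x_{38} = x_2 = 13.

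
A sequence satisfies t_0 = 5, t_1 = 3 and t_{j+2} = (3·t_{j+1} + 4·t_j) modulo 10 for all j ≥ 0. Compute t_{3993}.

t_0 = 5,  t_1 = 3,  t_2 = 9,  t_3 = 9,  t_4 = 3,  t_5 = 5,  t_6 = 7,  t_7 = 1,  t_8 = 1,  t_9 = 7,  t_{10} = 5,  t_{11} = 3.
The sequence repeats with period 10.
(3993 - 0) mod 10 = 3, so t_{3993} = t_3 = 9.

9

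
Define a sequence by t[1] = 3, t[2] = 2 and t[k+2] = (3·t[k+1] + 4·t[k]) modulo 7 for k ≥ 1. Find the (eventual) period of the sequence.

6

Listing terms: t[1] = 3, t[2] = 2, t[3] = 4, t[4] = 6, t[5] = 6, t[6] = 0, t[7] = 3, t[8] = 2.
Since (t[7], t[8]) = (t[1], t[2]) = (3, 2) (two consecutive terms determine the rest), the sequence is periodic with period 6.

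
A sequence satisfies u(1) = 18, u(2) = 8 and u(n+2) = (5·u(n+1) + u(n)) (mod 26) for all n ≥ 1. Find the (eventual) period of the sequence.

u(1) = 18, u(2) = 8, u(3) = 6, u(4) = 12, u(5) = 14, u(6) = 4, u(7) = 8, u(8) = 18, u(9) = 20, u(10) = 14, u(11) = 12, u(12) = 22, u(13) = 18, u(14) = 8.
The sequence repeats with period 12.

12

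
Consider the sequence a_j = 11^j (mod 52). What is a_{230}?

17

a_1 = 11, a_2 = 17, a_3 = 31, a_4 = 29, a_5 = 7, a_6 = 25, a_7 = 15, a_8 = 9, a_9 = 47, a_{10} = 49, a_{11} = 19, a_{12} = 1, a_{13} = 11.
The sequence repeats with period 12.
(230 - 1) mod 12 = 1, so a_{230} = a_2 = 17.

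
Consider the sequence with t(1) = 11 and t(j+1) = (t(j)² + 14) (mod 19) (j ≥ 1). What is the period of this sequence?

4

t(1) = 11, t(2) = 2, t(3) = 18, t(4) = 15, t(5) = 11.
Since t(5) = t(1) = 11, the sequence is periodic with period 4.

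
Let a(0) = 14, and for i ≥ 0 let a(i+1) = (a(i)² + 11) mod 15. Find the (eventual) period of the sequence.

Listing terms: a(0) = 14, a(1) = 12, a(2) = 5, a(3) = 6, a(4) = 2, a(5) = 0, a(6) = 11, a(7) = 12.
Since a(7) = a(1) = 12, the sequence is eventually periodic: after a pre-period of length 1 it cycles with period 6.

6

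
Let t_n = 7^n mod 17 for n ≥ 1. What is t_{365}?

6

Computing terms: t_1 = 7; t_2 = 15; t_3 = 3; t_4 = 4; t_5 = 11; t_6 = 9; t_7 = 12; t_8 = 16; t_9 = 10; t_{10} = 2; t_{11} = 14; t_{12} = 13; t_{13} = 6; t_{14} = 8; t_{15} = 5; t_{16} = 1; t_{17} = 7.
The sequence repeats with period 16.
(365 - 1) mod 16 = 12, so t_{365} = t_{13} = 6.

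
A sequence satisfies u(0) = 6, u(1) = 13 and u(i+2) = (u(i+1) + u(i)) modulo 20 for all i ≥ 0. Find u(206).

19

u(0) = 6; u(1) = 13; u(2) = 19; u(3) = 12; u(4) = 11; u(5) = 3; u(6) = 14; u(7) = 17; u(8) = 11; u(9) = 8; u(10) = 19; u(11) = 7; u(12) = 6; u(13) = 13.
Since (u(12), u(13)) = (u(0), u(1)) = (6, 13) (two consecutive terms determine the rest), the sequence is periodic with period 12.
(206 - 0) mod 12 = 2, so u(206) = u(2) = 19.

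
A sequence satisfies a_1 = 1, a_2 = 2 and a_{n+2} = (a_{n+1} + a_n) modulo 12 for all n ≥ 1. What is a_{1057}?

1

Listing terms: a_1 = 1,  a_2 = 2,  a_3 = 3,  a_4 = 5,  a_5 = 8,  a_6 = 1,  a_7 = 9,  a_8 = 10,  a_9 = 7,  a_{10} = 5,  a_{11} = 0,  a_{12} = 5,  a_{13} = 5,  a_{14} = 10,  a_{15} = 3,  a_{16} = 1,  a_{17} = 4,  a_{18} = 5,  a_{19} = 9,  a_{20} = 2,  a_{21} = 11,  a_{22} = 1,  a_{23} = 0,  a_{24} = 1,  a_{25} = 1,  a_{26} = 2.
The sequence repeats with period 24.
So a_{1057} = a_{1 + ((1057-1) mod 24)} = a_1 = 1.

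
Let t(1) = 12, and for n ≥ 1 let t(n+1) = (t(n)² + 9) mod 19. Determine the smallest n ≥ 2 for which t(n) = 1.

Computing terms: t(1) = 12; t(2) = 1; t(3) = 10; t(4) = 14; t(5) = 15; t(6) = 6; t(7) = 7; t(8) = 1.
Since t(8) = t(2) = 1, the sequence is eventually periodic: after a pre-period of length 1 it cycles with period 6.
The value 1 first appears (with n ≥ 2) at t(2).

2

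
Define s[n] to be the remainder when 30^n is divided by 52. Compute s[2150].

s[1] = 30, s[2] = 16, s[3] = 12, s[4] = 48, s[5] = 36, s[6] = 40, s[7] = 4, s[8] = 16.
Since s[8] = s[2] = 16, the sequence is eventually periodic: after a pre-period of length 1 it cycles with period 6.
For n ≥ 2, s[n] depends only on (n - 2) mod 6. (2150 - 2) mod 6 = 0, so s[2150] = s[2] = 16.

16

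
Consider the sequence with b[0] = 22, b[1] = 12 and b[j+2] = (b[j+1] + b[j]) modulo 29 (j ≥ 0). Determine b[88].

Computing terms: b[0] = 22,  b[1] = 12,  b[2] = 5,  b[3] = 17,  b[4] = 22,  b[5] = 10,  b[6] = 3,  b[7] = 13,  b[8] = 16,  b[9] = 0,  b[10] = 16,  b[11] = 16,  b[12] = 3,  b[13] = 19,  b[14] = 22,  b[15] = 12.
The sequence repeats with period 14.
(88 - 0) mod 14 = 4, so b[88] = b[4] = 22.

22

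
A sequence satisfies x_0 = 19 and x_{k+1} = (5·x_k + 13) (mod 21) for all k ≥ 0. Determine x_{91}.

We have x_0 = 19; x_1 = 3; x_2 = 7; x_3 = 6; x_4 = 1; x_5 = 18; x_6 = 19.
Since x_6 = x_0 = 19, the sequence is periodic with period 6.
So x_{91} = x_{0 + ((91-0) mod 6)} = x_1 = 3.

3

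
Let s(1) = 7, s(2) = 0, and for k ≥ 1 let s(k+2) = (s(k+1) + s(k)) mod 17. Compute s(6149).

0

Listing terms: s(1) = 7, s(2) = 0, s(3) = 7, s(4) = 7, s(5) = 14, s(6) = 4, s(7) = 1, s(8) = 5, s(9) = 6, s(10) = 11, s(11) = 0, s(12) = 11, s(13) = 11, s(14) = 5, s(15) = 16, s(16) = 4, s(17) = 3, s(18) = 7, s(19) = 10, s(20) = 0, s(21) = 10, s(22) = 10, s(23) = 3, s(24) = 13, s(25) = 16, s(26) = 12, s(27) = 11, s(28) = 6, s(29) = 0, s(30) = 6, s(31) = 6, s(32) = 12, s(33) = 1, s(34) = 13, s(35) = 14, s(36) = 10, s(37) = 7, s(38) = 0.
The sequence repeats with period 36.
(6149 - 1) mod 36 = 28, so s(6149) = s(29) = 0.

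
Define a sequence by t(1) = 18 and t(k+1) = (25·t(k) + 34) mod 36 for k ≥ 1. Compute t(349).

6

t(1) = 18, t(2) = 16, t(3) = 2, t(4) = 12, t(5) = 10, t(6) = 32, t(7) = 6, t(8) = 4, t(9) = 26, t(10) = 0, t(11) = 34, t(12) = 20, t(13) = 30, t(14) = 28, t(15) = 14, t(16) = 24, t(17) = 22, t(18) = 8, t(19) = 18.
The sequence repeats with period 18.
So t(349) = t(1 + ((349-1) mod 18)) = t(7) = 6.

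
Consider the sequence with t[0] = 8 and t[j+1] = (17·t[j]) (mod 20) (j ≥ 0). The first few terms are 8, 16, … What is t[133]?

16

Computing terms: t[0] = 8, t[1] = 16, t[2] = 12, t[3] = 4, t[4] = 8.
The sequence repeats with period 4.
(133 - 0) mod 4 = 1, so t[133] = t[1] = 16.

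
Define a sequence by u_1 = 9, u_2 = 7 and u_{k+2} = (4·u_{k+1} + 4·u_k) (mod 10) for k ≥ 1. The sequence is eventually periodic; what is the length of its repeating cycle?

3

Computing terms: u_1 = 9, u_2 = 7, u_3 = 4, u_4 = 4, u_5 = 2, u_6 = 4, u_7 = 4.
Since (u_6, u_7) = (u_3, u_4) = (4, 4) (two consecutive terms determine the rest), the sequence is eventually periodic: after a pre-period of length 2 it cycles with period 3.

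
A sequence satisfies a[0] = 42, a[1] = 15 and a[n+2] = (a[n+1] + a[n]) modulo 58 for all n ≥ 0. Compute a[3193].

15

We have a[0] = 42; a[1] = 15; a[2] = 57; a[3] = 14; a[4] = 13; a[5] = 27; a[6] = 40; a[7] = 9; a[8] = 49; a[9] = 0; a[10] = 49; a[11] = 49; a[12] = 40; a[13] = 31; a[14] = 13; a[15] = 44; a[16] = 57; a[17] = 43; a[18] = 42; a[19] = 27; a[20] = 11; a[21] = 38; a[22] = 49; a[23] = 29; a[24] = 20; a[25] = 49; a[26] = 11; a[27] = 2; a[28] = 13; a[29] = 15; a[30] = 28; a[31] = 43; a[32] = 13; a[33] = 56; a[34] = 11; a[35] = 9; a[36] = 20; a[37] = 29; a[38] = 49; a[39] = 20; a[40] = 11; a[41] = 31; a[42] = 42; a[43] = 15.
Since (a[42], a[43]) = (a[0], a[1]) = (42, 15) (two consecutive terms determine the rest), the sequence is periodic with period 42.
(3193 - 0) mod 42 = 1, so a[3193] = a[1] = 15.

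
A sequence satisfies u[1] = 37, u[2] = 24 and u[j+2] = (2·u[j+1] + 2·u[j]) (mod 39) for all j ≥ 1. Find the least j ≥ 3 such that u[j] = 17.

Listing terms: u[1] = 37, u[2] = 24, u[3] = 5, u[4] = 19, u[5] = 9, u[6] = 17, u[7] = 13, u[8] = 21, u[9] = 29, u[10] = 22, u[11] = 24, u[12] = 14, u[13] = 37, u[14] = 24.
The sequence repeats with period 12.
The value 17 first appears (with j ≥ 3) at u[6].

6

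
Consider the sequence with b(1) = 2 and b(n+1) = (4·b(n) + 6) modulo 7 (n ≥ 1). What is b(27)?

Listing terms: b(1) = 2; b(2) = 0; b(3) = 6; b(4) = 2.
Since b(4) = b(1) = 2, the sequence is periodic with period 3.
(27 - 1) mod 3 = 2, so b(27) = b(3) = 6.

6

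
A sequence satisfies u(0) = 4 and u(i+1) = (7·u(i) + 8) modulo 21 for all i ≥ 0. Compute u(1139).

u(0) = 4, u(1) = 15, u(2) = 8, u(3) = 1, u(4) = 15.
Since u(4) = u(1) = 15, the sequence is eventually periodic: after a pre-period of length 1 it cycles with period 3.
For i ≥ 1, u(i) depends only on (i - 1) mod 3. (1139 - 1) mod 3 = 1, so u(1139) = u(2) = 8.

8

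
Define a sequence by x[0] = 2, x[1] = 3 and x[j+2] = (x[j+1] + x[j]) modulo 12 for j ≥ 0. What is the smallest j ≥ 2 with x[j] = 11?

19

x[0] = 2,  x[1] = 3,  x[2] = 5,  x[3] = 8,  x[4] = 1,  x[5] = 9,  x[6] = 10,  x[7] = 7,  x[8] = 5,  x[9] = 0,  x[10] = 5,  x[11] = 5,  x[12] = 10,  x[13] = 3,  x[14] = 1,  x[15] = 4,  x[16] = 5,  x[17] = 9,  x[18] = 2,  x[19] = 11,  x[20] = 1,  x[21] = 0,  x[22] = 1,  x[23] = 1,  x[24] = 2,  x[25] = 3.
Since (x[24], x[25]) = (x[0], x[1]) = (2, 3) (two consecutive terms determine the rest), the sequence is periodic with period 24.
The value 11 first appears (with j ≥ 2) at x[19].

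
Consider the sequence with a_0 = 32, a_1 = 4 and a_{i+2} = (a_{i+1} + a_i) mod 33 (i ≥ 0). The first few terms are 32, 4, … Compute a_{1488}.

Computing terms: a_0 = 32; a_1 = 4; a_2 = 3; a_3 = 7; a_4 = 10; a_5 = 17; a_6 = 27; a_7 = 11; a_8 = 5; a_9 = 16; a_{10} = 21; a_{11} = 4; a_{12} = 25; a_{13} = 29; a_{14} = 21; a_{15} = 17; a_{16} = 5; a_{17} = 22; a_{18} = 27; a_{19} = 16; a_{20} = 10; a_{21} = 26; a_{22} = 3; a_{23} = 29; a_{24} = 32; a_{25} = 28; a_{26} = 27; a_{27} = 22; a_{28} = 16; a_{29} = 5; a_{30} = 21; a_{31} = 26; a_{32} = 14; a_{33} = 7; a_{34} = 21; a_{35} = 28; a_{36} = 16; a_{37} = 11; a_{38} = 27; a_{39} = 5; a_{40} = 32; a_{41} = 4.
The sequence repeats with period 40.
So a_{1488} = a_{0 + ((1488-0) mod 40)} = a_8 = 5.

5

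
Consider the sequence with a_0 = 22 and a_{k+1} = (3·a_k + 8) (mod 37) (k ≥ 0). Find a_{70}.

3

Computing terms: a_0 = 22,  a_1 = 0,  a_2 = 8,  a_3 = 32,  a_4 = 30,  a_5 = 24,  a_6 = 6,  a_7 = 26,  a_8 = 12,  a_9 = 7,  a_{10} = 29,  a_{11} = 21,  a_{12} = 34,  a_{13} = 36,  a_{14} = 5,  a_{15} = 23,  a_{16} = 3,  a_{17} = 17,  a_{18} = 22.
Since a_{18} = a_0 = 22, the sequence is periodic with period 18.
So a_{70} = a_{0 + ((70-0) mod 18)} = a_{16} = 3.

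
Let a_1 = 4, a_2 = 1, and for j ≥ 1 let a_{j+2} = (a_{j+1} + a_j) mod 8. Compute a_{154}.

We have a_1 = 4; a_2 = 1; a_3 = 5; a_4 = 6; a_5 = 3; a_6 = 1; a_7 = 4; a_8 = 5; a_9 = 1; a_{10} = 6; a_{11} = 7; a_{12} = 5; a_{13} = 4; a_{14} = 1.
Since (a_{13}, a_{14}) = (a_1, a_2) = (4, 1) (two consecutive terms determine the rest), the sequence is periodic with period 12.
(154 - 1) mod 12 = 9, so a_{154} = a_{10} = 6.

6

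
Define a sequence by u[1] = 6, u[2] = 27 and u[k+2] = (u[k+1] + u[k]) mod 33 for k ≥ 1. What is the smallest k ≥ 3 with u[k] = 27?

4

u[1] = 6, u[2] = 27, u[3] = 0, u[4] = 27, u[5] = 27, u[6] = 21, u[7] = 15, u[8] = 3, u[9] = 18, u[10] = 21, u[11] = 6, u[12] = 27.
Since (u[11], u[12]) = (u[1], u[2]) = (6, 27) (two consecutive terms determine the rest), the sequence is periodic with period 10.
The value 27 first appears (with k ≥ 3) at u[4].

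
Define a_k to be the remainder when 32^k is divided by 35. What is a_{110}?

9

Listing terms: a_1 = 32,  a_2 = 9,  a_3 = 8,  a_4 = 11,  a_5 = 2,  a_6 = 29,  a_7 = 18,  a_8 = 16,  a_9 = 22,  a_{10} = 4,  a_{11} = 23,  a_{12} = 1,  a_{13} = 32.
The sequence repeats with period 12.
So a_{110} = a_{1 + ((110-1) mod 12)} = a_2 = 9.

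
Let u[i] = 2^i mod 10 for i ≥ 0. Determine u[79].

8

u[0] = 1, u[1] = 2, u[2] = 4, u[3] = 8, u[4] = 6, u[5] = 2.
Since u[5] = u[1] = 2, the sequence is eventually periodic: after a pre-period of length 1 it cycles with period 4.
For i ≥ 1, u[i] depends only on (i - 1) mod 4. (79 - 1) mod 4 = 2, so u[79] = u[3] = 8.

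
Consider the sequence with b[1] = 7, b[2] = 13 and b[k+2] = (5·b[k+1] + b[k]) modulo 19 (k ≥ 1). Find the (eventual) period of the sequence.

40

Listing terms: b[1] = 7; b[2] = 13; b[3] = 15; b[4] = 12; b[5] = 18; b[6] = 7; b[7] = 15; b[8] = 6; b[9] = 7; b[10] = 3; b[11] = 3; b[12] = 18; b[13] = 17; b[14] = 8; b[15] = 0; b[16] = 8; b[17] = 2; b[18] = 18; b[19] = 16; b[20] = 3; b[21] = 12; b[22] = 6; b[23] = 4; b[24] = 7; b[25] = 1; b[26] = 12; b[27] = 4; b[28] = 13; b[29] = 12; b[30] = 16; b[31] = 16; b[32] = 1; b[33] = 2; b[34] = 11; b[35] = 0; b[36] = 11; b[37] = 17; b[38] = 1; b[39] = 3; b[40] = 16; b[41] = 7; b[42] = 13.
The sequence repeats with period 40.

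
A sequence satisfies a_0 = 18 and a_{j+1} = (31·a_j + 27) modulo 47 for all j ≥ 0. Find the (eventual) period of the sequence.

We have a_0 = 18; a_1 = 21; a_2 = 20; a_3 = 36; a_4 = 15; a_5 = 22; a_6 = 4; a_7 = 10; a_8 = 8; a_9 = 40; a_{10} = 45; a_{11} = 12; a_{12} = 23; a_{13} = 35; a_{14} = 31; a_{15} = 1; a_{16} = 11; a_{17} = 39; a_{18} = 14; a_{19} = 38; a_{20} = 30; a_{21} = 17; a_{22} = 37; a_{23} = 46; a_{24} = 43; a_{25} = 44; a_{26} = 28; a_{27} = 2; a_{28} = 42; a_{29} = 13; a_{30} = 7; a_{31} = 9; a_{32} = 24; a_{33} = 19; a_{34} = 5; a_{35} = 41; a_{36} = 29; a_{37} = 33; a_{38} = 16; a_{39} = 6; a_{40} = 25; a_{41} = 3; a_{42} = 26; a_{43} = 34; a_{44} = 0; a_{45} = 27; a_{46} = 18.
Since a_{46} = a_0 = 18, the sequence is periodic with period 46.

46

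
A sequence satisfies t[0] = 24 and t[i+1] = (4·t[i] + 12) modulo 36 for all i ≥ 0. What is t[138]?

We have t[0] = 24,  t[1] = 0,  t[2] = 12,  t[3] = 24.
The sequence repeats with period 3.
So t[138] = t[0 + ((138-0) mod 3)] = t[0] = 24.

24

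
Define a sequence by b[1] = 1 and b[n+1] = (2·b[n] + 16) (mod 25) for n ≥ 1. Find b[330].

13

We have b[1] = 1,  b[2] = 18,  b[3] = 2,  b[4] = 20,  b[5] = 6,  b[6] = 3,  b[7] = 22,  b[8] = 10,  b[9] = 11,  b[10] = 13,  b[11] = 17,  b[12] = 0,  b[13] = 16,  b[14] = 23,  b[15] = 12,  b[16] = 15,  b[17] = 21,  b[18] = 8,  b[19] = 7,  b[20] = 5,  b[21] = 1.
The sequence repeats with period 20.
(330 - 1) mod 20 = 9, so b[330] = b[10] = 13.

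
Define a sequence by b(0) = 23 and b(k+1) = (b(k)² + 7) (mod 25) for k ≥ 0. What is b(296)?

23

b(0) = 23, b(1) = 11, b(2) = 3, b(3) = 16, b(4) = 13, b(5) = 1, b(6) = 8, b(7) = 21, b(8) = 23.
The sequence repeats with period 8.
(296 - 0) mod 8 = 0, so b(296) = b(0) = 23.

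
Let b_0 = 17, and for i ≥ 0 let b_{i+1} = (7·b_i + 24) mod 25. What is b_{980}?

17

Listing terms: b_0 = 17,  b_1 = 18,  b_2 = 0,  b_3 = 24,  b_4 = 17.
Since b_4 = b_0 = 17, the sequence is periodic with period 4.
So b_{980} = b_{0 + ((980-0) mod 4)} = b_0 = 17.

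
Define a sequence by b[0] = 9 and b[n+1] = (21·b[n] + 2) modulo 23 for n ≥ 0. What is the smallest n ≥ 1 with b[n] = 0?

11

Computing terms: b[0] = 9,  b[1] = 7,  b[2] = 11,  b[3] = 3,  b[4] = 19,  b[5] = 10,  b[6] = 5,  b[7] = 15,  b[8] = 18,  b[9] = 12,  b[10] = 1,  b[11] = 0,  b[12] = 2,  b[13] = 21,  b[14] = 6,  b[15] = 13,  b[16] = 22,  b[17] = 4,  b[18] = 17,  b[19] = 14,  b[20] = 20,  b[21] = 8,  b[22] = 9.
Since b[22] = b[0] = 9, the sequence is periodic with period 22.
The value 0 first appears (with n ≥ 1) at b[11].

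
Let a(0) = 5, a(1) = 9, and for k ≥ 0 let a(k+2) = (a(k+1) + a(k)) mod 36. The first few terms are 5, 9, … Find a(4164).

Listing terms: a(0) = 5, a(1) = 9, a(2) = 14, a(3) = 23, a(4) = 1, a(5) = 24, a(6) = 25, a(7) = 13, a(8) = 2, a(9) = 15, a(10) = 17, a(11) = 32, a(12) = 13, a(13) = 9, a(14) = 22, a(15) = 31, a(16) = 17, a(17) = 12, a(18) = 29, a(19) = 5, a(20) = 34, a(21) = 3, a(22) = 1, a(23) = 4, a(24) = 5, a(25) = 9.
Since (a(24), a(25)) = (a(0), a(1)) = (5, 9) (two consecutive terms determine the rest), the sequence is periodic with period 24.
(4164 - 0) mod 24 = 12, so a(4164) = a(12) = 13.

13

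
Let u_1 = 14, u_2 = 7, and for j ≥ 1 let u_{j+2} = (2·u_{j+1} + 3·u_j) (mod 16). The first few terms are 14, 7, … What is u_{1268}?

We have u_1 = 14,  u_2 = 7,  u_3 = 8,  u_4 = 5,  u_5 = 2,  u_6 = 3,  u_7 = 12,  u_8 = 1,  u_9 = 6,  u_{10} = 15,  u_{11} = 0,  u_{12} = 13,  u_{13} = 10,  u_{14} = 11,  u_{15} = 4,  u_{16} = 9,  u_{17} = 14,  u_{18} = 7.
Since (u_{17}, u_{18}) = (u_1, u_2) = (14, 7) (two consecutive terms determine the rest), the sequence is periodic with period 16.
(1268 - 1) mod 16 = 3, so u_{1268} = u_4 = 5.

5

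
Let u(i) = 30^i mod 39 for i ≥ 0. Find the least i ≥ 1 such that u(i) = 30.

1

We have u(0) = 1, u(1) = 30, u(2) = 3, u(3) = 12, u(4) = 9, u(5) = 36, u(6) = 27, u(7) = 30.
Since u(7) = u(1) = 30, the sequence is eventually periodic: after a pre-period of length 1 it cycles with period 6.
The value 30 first appears (with i ≥ 1) at u(1).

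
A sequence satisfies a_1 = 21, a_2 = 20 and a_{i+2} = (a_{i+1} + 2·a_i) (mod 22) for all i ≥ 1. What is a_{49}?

Computing terms: a_1 = 21, a_2 = 20, a_3 = 18, a_4 = 14, a_5 = 6, a_6 = 12, a_7 = 2, a_8 = 4, a_9 = 8, a_{10} = 16, a_{11} = 10, a_{12} = 20, a_{13} = 18.
Since (a_{12}, a_{13}) = (a_2, a_3) = (20, 18) (two consecutive terms determine the rest), the sequence is eventually periodic: after a pre-period of length 1 it cycles with period 10.
For i ≥ 2, a_i depends only on (i - 2) mod 10. (49 - 2) mod 10 = 7, so a_{49} = a_9 = 8.

8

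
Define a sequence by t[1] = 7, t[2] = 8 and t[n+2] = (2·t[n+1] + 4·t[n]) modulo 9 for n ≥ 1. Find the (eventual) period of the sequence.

24

We have t[1] = 7; t[2] = 8; t[3] = 8; t[4] = 3; t[5] = 2; t[6] = 7; t[7] = 4; t[8] = 0; t[9] = 7; t[10] = 5; t[11] = 2; t[12] = 6; t[13] = 2; t[14] = 1; t[15] = 1; t[16] = 6; t[17] = 7; t[18] = 2; t[19] = 5; t[20] = 0; t[21] = 2; t[22] = 4; t[23] = 7; t[24] = 3; t[25] = 7; t[26] = 8.
The sequence repeats with period 24.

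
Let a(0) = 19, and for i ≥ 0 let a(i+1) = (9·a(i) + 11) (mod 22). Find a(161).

a(0) = 19; a(1) = 6; a(2) = 21; a(3) = 2; a(4) = 7; a(5) = 8; a(6) = 17; a(7) = 10; a(8) = 13; a(9) = 18; a(10) = 19.
The sequence repeats with period 10.
So a(161) = a(0 + ((161-0) mod 10)) = a(1) = 6.

6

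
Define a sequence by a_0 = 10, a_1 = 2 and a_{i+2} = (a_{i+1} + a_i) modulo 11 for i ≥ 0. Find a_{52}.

1

We have a_0 = 10; a_1 = 2; a_2 = 1; a_3 = 3; a_4 = 4; a_5 = 7; a_6 = 0; a_7 = 7; a_8 = 7; a_9 = 3; a_{10} = 10; a_{11} = 2.
The sequence repeats with period 10.
So a_{52} = a_{0 + ((52-0) mod 10)} = a_2 = 1.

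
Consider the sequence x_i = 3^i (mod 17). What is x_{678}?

We have x_0 = 1, x_1 = 3, x_2 = 9, x_3 = 10, x_4 = 13, x_5 = 5, x_6 = 15, x_7 = 11, x_8 = 16, x_9 = 14, x_{10} = 8, x_{11} = 7, x_{12} = 4, x_{13} = 12, x_{14} = 2, x_{15} = 6, x_{16} = 1.
Since x_{16} = x_0 = 1, the sequence is periodic with period 16.
(678 - 0) mod 16 = 6, so x_{678} = x_6 = 15.

15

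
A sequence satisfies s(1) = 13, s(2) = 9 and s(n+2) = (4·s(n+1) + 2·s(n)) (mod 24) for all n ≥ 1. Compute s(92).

0

Listing terms: s(1) = 13,  s(2) = 9,  s(3) = 14,  s(4) = 2,  s(5) = 12,  s(6) = 4,  s(7) = 16,  s(8) = 0,  s(9) = 8,  s(10) = 8,  s(11) = 0,  s(12) = 16,  s(13) = 16,  s(14) = 0.
Since (s(13), s(14)) = (s(7), s(8)) = (16, 0) (two consecutive terms determine the rest), the sequence is eventually periodic: after a pre-period of length 6 it cycles with period 6.
For n ≥ 7, s(n) depends only on (n - 7) mod 6. (92 - 7) mod 6 = 1, so s(92) = s(8) = 0.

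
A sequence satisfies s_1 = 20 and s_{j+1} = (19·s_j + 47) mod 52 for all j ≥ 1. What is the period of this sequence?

12

We have s_1 = 20; s_2 = 11; s_3 = 48; s_4 = 23; s_5 = 16; s_6 = 39; s_7 = 8; s_8 = 43; s_9 = 32; s_{10} = 31; s_{11} = 12; s_{12} = 15; s_{13} = 20.
The sequence repeats with period 12.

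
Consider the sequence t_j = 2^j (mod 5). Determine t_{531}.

3

Computing terms: t_0 = 1,  t_1 = 2,  t_2 = 4,  t_3 = 3,  t_4 = 1.
The sequence repeats with period 4.
So t_{531} = t_{0 + ((531-0) mod 4)} = t_3 = 3.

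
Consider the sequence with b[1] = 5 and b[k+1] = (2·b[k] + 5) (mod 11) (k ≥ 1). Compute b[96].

7

Listing terms: b[1] = 5; b[2] = 4; b[3] = 2; b[4] = 9; b[5] = 1; b[6] = 7; b[7] = 8; b[8] = 10; b[9] = 3; b[10] = 0; b[11] = 5.
Since b[11] = b[1] = 5, the sequence is periodic with period 10.
(96 - 1) mod 10 = 5, so b[96] = b[6] = 7.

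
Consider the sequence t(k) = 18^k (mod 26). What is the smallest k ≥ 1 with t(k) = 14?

4

Listing terms: t(0) = 1; t(1) = 18; t(2) = 12; t(3) = 8; t(4) = 14; t(5) = 18.
Since t(5) = t(1) = 18, the sequence is eventually periodic: after a pre-period of length 1 it cycles with period 4.
The value 14 first appears (with k ≥ 1) at t(4).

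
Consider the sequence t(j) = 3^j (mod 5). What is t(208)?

1

t(0) = 1,  t(1) = 3,  t(2) = 4,  t(3) = 2,  t(4) = 1.
Since t(4) = t(0) = 1, the sequence is periodic with period 4.
So t(208) = t(0 + ((208-0) mod 4)) = t(0) = 1.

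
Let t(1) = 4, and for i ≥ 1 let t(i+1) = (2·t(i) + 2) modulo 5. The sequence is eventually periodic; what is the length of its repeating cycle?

t(1) = 4,  t(2) = 0,  t(3) = 2,  t(4) = 1,  t(5) = 4.
The sequence repeats with period 4.

4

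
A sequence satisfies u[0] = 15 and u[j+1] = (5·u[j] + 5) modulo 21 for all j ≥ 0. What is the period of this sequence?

Listing terms: u[0] = 15,  u[1] = 17,  u[2] = 6,  u[3] = 14,  u[4] = 12,  u[5] = 2,  u[6] = 15.
The sequence repeats with period 6.

6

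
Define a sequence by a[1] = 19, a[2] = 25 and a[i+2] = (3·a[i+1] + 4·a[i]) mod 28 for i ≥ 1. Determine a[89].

Listing terms: a[1] = 19,  a[2] = 25,  a[3] = 11,  a[4] = 21,  a[5] = 23,  a[6] = 13,  a[7] = 19,  a[8] = 25.
The sequence repeats with period 6.
(89 - 1) mod 6 = 4, so a[89] = a[5] = 23.

23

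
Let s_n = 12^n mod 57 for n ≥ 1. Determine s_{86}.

We have s_1 = 12,  s_2 = 30,  s_3 = 18,  s_4 = 45,  s_5 = 27,  s_6 = 39,  s_7 = 12.
The sequence repeats with period 6.
So s_{86} = s_{1 + ((86-1) mod 6)} = s_2 = 30.

30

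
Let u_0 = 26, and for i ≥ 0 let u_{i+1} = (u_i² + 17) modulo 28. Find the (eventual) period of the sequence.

u_0 = 26, u_1 = 21, u_2 = 10, u_3 = 5, u_4 = 14, u_5 = 17, u_6 = 26.
The sequence repeats with period 6.

6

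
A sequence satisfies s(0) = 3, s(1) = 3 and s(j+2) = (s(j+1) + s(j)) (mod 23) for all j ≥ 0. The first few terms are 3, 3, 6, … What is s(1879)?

17

Computing terms: s(0) = 3, s(1) = 3, s(2) = 6, s(3) = 9, s(4) = 15, s(5) = 1, s(6) = 16, s(7) = 17, s(8) = 10, s(9) = 4, s(10) = 14, s(11) = 18, s(12) = 9, s(13) = 4, s(14) = 13, s(15) = 17, s(16) = 7, s(17) = 1, s(18) = 8, s(19) = 9, s(20) = 17, s(21) = 3, s(22) = 20, s(23) = 0, s(24) = 20, s(25) = 20, s(26) = 17, s(27) = 14, s(28) = 8, s(29) = 22, s(30) = 7, s(31) = 6, s(32) = 13, s(33) = 19, s(34) = 9, s(35) = 5, s(36) = 14, s(37) = 19, s(38) = 10, s(39) = 6, s(40) = 16, s(41) = 22, s(42) = 15, s(43) = 14, s(44) = 6, s(45) = 20, s(46) = 3, s(47) = 0, s(48) = 3, s(49) = 3.
The sequence repeats with period 48.
So s(1879) = s(0 + ((1879-0) mod 48)) = s(7) = 17.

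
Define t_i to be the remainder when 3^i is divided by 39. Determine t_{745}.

We have t_1 = 3, t_2 = 9, t_3 = 27, t_4 = 3.
The sequence repeats with period 3.
(745 - 1) mod 3 = 0, so t_{745} = t_1 = 3.

3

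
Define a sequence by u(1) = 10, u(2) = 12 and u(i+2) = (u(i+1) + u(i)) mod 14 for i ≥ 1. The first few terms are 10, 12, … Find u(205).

0

u(1) = 10, u(2) = 12, u(3) = 8, u(4) = 6, u(5) = 0, u(6) = 6, u(7) = 6, u(8) = 12, u(9) = 4, u(10) = 2, u(11) = 6, u(12) = 8, u(13) = 0, u(14) = 8, u(15) = 8, u(16) = 2, u(17) = 10, u(18) = 12.
The sequence repeats with period 16.
(205 - 1) mod 16 = 12, so u(205) = u(13) = 0.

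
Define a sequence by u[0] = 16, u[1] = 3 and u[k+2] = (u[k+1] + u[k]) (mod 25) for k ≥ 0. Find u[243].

22

We have u[0] = 16, u[1] = 3, u[2] = 19, u[3] = 22, u[4] = 16, u[5] = 13, u[6] = 4, u[7] = 17, u[8] = 21, u[9] = 13, u[10] = 9, u[11] = 22, u[12] = 6, u[13] = 3, u[14] = 9, u[15] = 12, u[16] = 21, u[17] = 8, u[18] = 4, u[19] = 12, u[20] = 16, u[21] = 3.
Since (u[20], u[21]) = (u[0], u[1]) = (16, 3) (two consecutive terms determine the rest), the sequence is periodic with period 20.
(243 - 0) mod 20 = 3, so u[243] = u[3] = 22.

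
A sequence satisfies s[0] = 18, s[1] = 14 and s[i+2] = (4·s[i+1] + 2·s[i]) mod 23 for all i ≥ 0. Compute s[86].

21

We have s[0] = 18,  s[1] = 14,  s[2] = 0,  s[3] = 5,  s[4] = 20,  s[5] = 21,  s[6] = 9,  s[7] = 9,  s[8] = 8,  s[9] = 4,  s[10] = 9,  s[11] = 21,  s[12] = 10,  s[13] = 13,  s[14] = 3,  s[15] = 15,  s[16] = 20,  s[17] = 18,  s[18] = 20,  s[19] = 1,  s[20] = 21,  s[21] = 17,  s[22] = 18,  s[23] = 14.
The sequence repeats with period 22.
(86 - 0) mod 22 = 20, so s[86] = s[20] = 21.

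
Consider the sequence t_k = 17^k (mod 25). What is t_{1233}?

We have t_1 = 17,  t_2 = 14,  t_3 = 13,  t_4 = 21,  t_5 = 7,  t_6 = 19,  t_7 = 23,  t_8 = 16,  t_9 = 22,  t_{10} = 24,  t_{11} = 8,  t_{12} = 11,  t_{13} = 12,  t_{14} = 4,  t_{15} = 18,  t_{16} = 6,  t_{17} = 2,  t_{18} = 9,  t_{19} = 3,  t_{20} = 1,  t_{21} = 17.
The sequence repeats with period 20.
(1233 - 1) mod 20 = 12, so t_{1233} = t_{13} = 12.

12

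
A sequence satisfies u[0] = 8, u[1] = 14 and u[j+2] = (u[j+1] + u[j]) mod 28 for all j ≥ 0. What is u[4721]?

14

Computing terms: u[0] = 8,  u[1] = 14,  u[2] = 22,  u[3] = 8,  u[4] = 2,  u[5] = 10,  u[6] = 12,  u[7] = 22,  u[8] = 6,  u[9] = 0,  u[10] = 6,  u[11] = 6,  u[12] = 12,  u[13] = 18,  u[14] = 2,  u[15] = 20,  u[16] = 22,  u[17] = 14,  u[18] = 8,  u[19] = 22,  u[20] = 2,  u[21] = 24,  u[22] = 26,  u[23] = 22,  u[24] = 20,  u[25] = 14,  u[26] = 6,  u[27] = 20,  u[28] = 26,  u[29] = 18,  u[30] = 16,  u[31] = 6,  u[32] = 22,  u[33] = 0,  u[34] = 22,  u[35] = 22,  u[36] = 16,  u[37] = 10,  u[38] = 26,  u[39] = 8,  u[40] = 6,  u[41] = 14,  u[42] = 20,  u[43] = 6,  u[44] = 26,  u[45] = 4,  u[46] = 2,  u[47] = 6,  u[48] = 8,  u[49] = 14.
Since (u[48], u[49]) = (u[0], u[1]) = (8, 14) (two consecutive terms determine the rest), the sequence is periodic with period 48.
So u[4721] = u[0 + ((4721-0) mod 48)] = u[17] = 14.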